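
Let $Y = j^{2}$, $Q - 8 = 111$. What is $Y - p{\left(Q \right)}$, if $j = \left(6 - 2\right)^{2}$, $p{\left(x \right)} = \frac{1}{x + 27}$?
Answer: $\frac{37375}{146} \approx 255.99$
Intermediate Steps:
$Q = 119$ ($Q = 8 + 111 = 119$)
$p{\left(x \right)} = \frac{1}{27 + x}$
$j = 16$ ($j = 4^{2} = 16$)
$Y = 256$ ($Y = 16^{2} = 256$)
$Y - p{\left(Q \right)} = 256 - \frac{1}{27 + 119} = 256 - \frac{1}{146} = \frac{37375}{146}$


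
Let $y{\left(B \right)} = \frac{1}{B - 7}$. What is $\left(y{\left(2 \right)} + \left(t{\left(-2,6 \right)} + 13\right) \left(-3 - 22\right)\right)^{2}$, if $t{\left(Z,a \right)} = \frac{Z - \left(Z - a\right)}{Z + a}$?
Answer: $\frac{13155129}{100} \approx 1.3155 \cdot 10^{5}$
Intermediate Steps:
$t{\left(Z,a \right)} = \frac{a}{Z + a}$
$y{\left(B \right)} = \frac{1}{-7 + B}$
$\left(y{\left(2 \right)} + \left(t{\left(-2,6 \right)} + 13\right) \left(-3 - 22\right)\right)^{2} = \left(\frac{1}{-7 + 2} + \left(\frac{6}{-2 + 6} + 13\right) \left(-3 - 22\right)\right)^{2} = \left(\frac{1}{-5} + \left(\frac{6}{4} + 13\right) \left(-25\right)\right)^{2} = \left(- \frac{1}{5} + \left(6 \cdot \frac{1}{4} + 13\right) \left(-25\right)\right)^{2} = \left(- \frac{1}{5} + \left(\frac{3}{2} + 13\right) \left(-25\right)\right)^{2} = \left(- \frac{1}{5} + \frac{29}{2} \left(-25\right)\right)^{2} = \left(- \frac{1}{5} - \frac{725}{2}\right)^{2} = \left(- \frac{3627}{10}\right)^{2} = \frac{13155129}{100}$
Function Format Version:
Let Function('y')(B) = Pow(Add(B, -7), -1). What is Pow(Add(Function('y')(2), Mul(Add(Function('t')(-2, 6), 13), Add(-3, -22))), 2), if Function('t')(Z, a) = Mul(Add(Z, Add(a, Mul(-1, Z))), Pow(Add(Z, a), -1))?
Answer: Rational(13155129, 100) ≈ 1.3155e+5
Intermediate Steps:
Function('t')(Z, a) = Mul(a, Pow(Add(Z, a), -1))
Function('y')(B) = Pow(Add(-7, B), -1)
Pow(Add(Function('y')(2), Mul(Add(Function('t')(-2, 6), 13), Add(-3, -22))), 2) = Pow(Add(Pow(Add(-7, 2), -1), Mul(Add(Mul(6, Pow(Add(-2, 6), -1)), 13), Add(-3, -22))), 2) = Pow(Add(Pow(-5, -1), Mul(Add(Mul(6, Pow(4, -1)), 13), -25)), 2) = Pow(Add(Rational(-1, 5), Mul(Add(Mul(6, Rational(1, 4)), 13), -25)), 2) = Pow(Add(Rational(-1, 5), Mul(Add(Rational(3, 2), 13), -25)), 2) = Pow(Add(Rational(-1, 5), Mul(Rational(29, 2), -25)), 2) = Pow(Add(Rational(-1, 5), Rational(-725, 2)), 2) = Pow(Rational(-3627, 10), 2) = Rational(13155129, 100)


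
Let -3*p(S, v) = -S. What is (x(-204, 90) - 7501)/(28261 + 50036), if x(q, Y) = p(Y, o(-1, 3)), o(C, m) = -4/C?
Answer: -7471/78297 ≈ -0.095419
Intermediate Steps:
p(S, v) = S/3 (p(S, v) = -(-1)*S/3 = S/3)
x(q, Y) = Y/3
(x(-204, 90) - 7501)/(28261 + 50036) = ((1/3)*90 - 7501)/(28261 + 50036) = (30 - 7501)/78297 = -7471*1/78297 = -7471/78297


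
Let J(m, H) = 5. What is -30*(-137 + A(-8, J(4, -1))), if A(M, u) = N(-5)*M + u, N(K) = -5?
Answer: 2760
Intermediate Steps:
A(M, u) = u - 5*M (A(M, u) = -5*M + u = u - 5*M)
-30*(-137 + A(-8, J(4, -1))) = -30*(-137 + (5 - 5*(-8))) = -30*(-137 + (5 + 40)) = -30*(-137 + 45) = -30*(-92) = 2760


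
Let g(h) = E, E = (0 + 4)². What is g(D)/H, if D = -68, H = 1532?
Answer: 4/383 ≈ 0.010444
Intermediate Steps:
E = 16 (E = 4² = 16)
g(h) = 16
g(D)/H = 16/1532 = 16*(1/1532) = 4/383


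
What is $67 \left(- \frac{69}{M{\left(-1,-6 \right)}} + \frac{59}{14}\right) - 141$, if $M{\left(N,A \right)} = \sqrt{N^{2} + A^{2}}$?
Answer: $\frac{1979}{14} - \frac{4623 \sqrt{37}}{37} \approx -618.66$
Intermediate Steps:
$M{\left(N,A \right)} = \sqrt{A^{2} + N^{2}}$
$67 \left(- \frac{69}{M{\left(-1,-6 \right)}} + \frac{59}{14}\right) - 141 = 67 \left(- \frac{69}{\sqrt{\left(-6\right)^{2} + \left(-1\right)^{2}}} + \frac{59}{14}\right) - 141 = 67 \left(- \frac{69}{\sqrt{36 + 1}} + 59 \cdot \frac{1}{14}\right) - 141 = 67 \left(- \frac{69}{\sqrt{37}} + \frac{59}{14}\right) - 141 = 67 \left(- 69 \frac{\sqrt{37}}{37} + \frac{59}{14}\right) - 141 = 67 \left(- \frac{69 \sqrt{37}}{37} + \frac{59}{14}\right) - 141 = 67 \left(\frac{59}{14} - \frac{69 \sqrt{37}}{37}\right) - 141 = \left(\frac{3953}{14} - \frac{4623 \sqrt{37}}{37}\right) - 141 = \frac{1979}{14} - \frac{4623 \sqrt{37}}{37}$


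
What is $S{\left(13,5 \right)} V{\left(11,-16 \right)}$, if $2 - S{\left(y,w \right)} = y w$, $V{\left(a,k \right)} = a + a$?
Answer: $-1386$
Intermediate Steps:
$V{\left(a,k \right)} = 2 a$
$S{\left(y,w \right)} = 2 - w y$ ($S{\left(y,w \right)} = 2 - y w = 2 - w y$)
$S{\left(13,5 \right)} V{\left(11,-16 \right)} = \left(2 - 5 \cdot 13\right) 2 \cdot 11 = \left(2 - 65\right) 22 = \left(-63\right) 22 = -1386$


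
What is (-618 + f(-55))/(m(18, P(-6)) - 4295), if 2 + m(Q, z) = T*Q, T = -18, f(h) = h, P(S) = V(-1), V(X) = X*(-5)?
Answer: 673/4621 ≈ 0.14564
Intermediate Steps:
V(X) = -5*X
P(S) = 5 (P(S) = -5*(-1) = 5)
m(Q, z) = -2 - 18*Q
(-618 + f(-55))/(m(18, P(-6)) - 4295) = (-618 - 55)/((-2 - 18*18) - 4295) = -673/((-2 - 324) - 4295) = -673/(-326 - 4295) = -673/(-4621) = -673*(-1/4621) = 673/4621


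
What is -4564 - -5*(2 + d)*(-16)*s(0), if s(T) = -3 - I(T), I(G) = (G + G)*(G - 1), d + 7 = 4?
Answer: -4804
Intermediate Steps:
d = -3 (d = -7 + 4 = -3)
I(G) = 2*G*(-1 + G) (I(G) = (2*G)*(-1 + G) = 2*G*(-1 + G))
s(T) = -3 - 2*T*(-1 + T)
-4564 - -5*(2 + d)*(-16)*s(0) = -4564 - -5*(2 - 3)*(-16)*(-3 - 2*0*(-1 + 0)) = -4564 - -5*(-1)*(-16)*(-3 - 2*0*(-1)) = -4564 - 5*(-16)*(-3 + 0) = -4564 - (-80)*(-3) = -4564 - 1*240 = -4564 - 240 = -4804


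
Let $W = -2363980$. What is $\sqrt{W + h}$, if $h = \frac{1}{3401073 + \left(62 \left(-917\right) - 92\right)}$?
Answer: $\frac{i \sqrt{26436826603281769293}}{3344127} \approx 1537.5 i$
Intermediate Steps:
$h = \frac{1}{3344127}$ ($h = \frac{1}{3401073 - 56946} = \frac{1}{3344127} \approx 2.9903 \cdot 10^{-7}$)
$\sqrt{W + h} = \sqrt{-2363980 + \frac{1}{3344127}} = \sqrt{- \frac{7905449345459}{3344127}} = \frac{i \sqrt{26436826603281769293}}{3344127}$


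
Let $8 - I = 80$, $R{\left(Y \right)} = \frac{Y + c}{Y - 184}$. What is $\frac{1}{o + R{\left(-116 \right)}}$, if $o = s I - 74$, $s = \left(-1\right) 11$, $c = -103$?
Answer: $\frac{100}{71873} \approx 0.0013913$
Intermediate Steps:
$R{\left(Y \right)} = \frac{-103 + Y}{-184 + Y}$ ($R{\left(Y \right)} = \frac{Y - 103}{Y - 184} = \frac{-103 + Y}{-184 + Y}$)
$s = -11$
$I = -72$ ($I = 8 - 80 = -72$)
$o = 718$ ($o = \left(-11\right) \left(-72\right) - 74 = 792 - 74 = 718$)
$\frac{1}{o + R{\left(-116 \right)}} = \frac{1}{718 + \frac{-103 - 116}{-184 - 116}} = \frac{1}{718 + \frac{1}{-300} \left(-219\right)} = \frac{1}{718 - - \frac{73}{100}} = \frac{1}{718 + \frac{73}{100}} = \frac{1}{\frac{71873}{100}} = \frac{100}{71873}$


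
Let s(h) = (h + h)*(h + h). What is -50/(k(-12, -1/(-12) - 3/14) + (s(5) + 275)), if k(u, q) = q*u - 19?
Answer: -350/2503 ≈ -0.13983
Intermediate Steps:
s(h) = 4*h**2 (s(h) = (2*h)*(2*h) = 4*h**2)
k(u, q) = -19 + q*u
-50/(k(-12, -1/(-12) - 3/14) + (s(5) + 275)) = -50/((-19 + (-1/(-12) - 3/14)*(-12)) + (4*5**2 + 275)) = -50/((-19 + (-1*(-1/12) - 3*1/14)*(-12)) + (4*25 + 275)) = -50/((-19 + (1/12 - 3/14)*(-12)) + (100 + 275)) = -50/((-19 - 11/84*(-12)) + 375) = -50/((-19 + 11/7) + 375) = -50/(-122/7 + 375) = -50/(2503/7) = (7/2503)*(-50) = -350/2503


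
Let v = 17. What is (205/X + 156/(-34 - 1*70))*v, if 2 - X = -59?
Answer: 3859/122 ≈ 31.631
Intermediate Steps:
X = 61 (X = 2 - 1*(-59) = 2 + 59 = 61)
(205/X + 156/(-34 - 1*70))*v = (205/61 + 156/(-34 - 1*70))*17 = (205*(1/61) + 156/(-34 - 70))*17 = (205/61 + 156/(-104))*17 = (205/61 + 156*(-1/104))*17 = (205/61 - 3/2)*17 = (227/122)*17 = 3859/122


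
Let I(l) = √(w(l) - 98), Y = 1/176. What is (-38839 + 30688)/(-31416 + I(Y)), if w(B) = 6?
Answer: 4924458/18980099 + 627*I*√23/37960198 ≈ 0.25945 + 7.9214e-5*I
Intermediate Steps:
Y = 1/176 ≈ 0.0056818
I(l) = 2*I*√23 (I(l) = √(6 - 98) = √(-92) = 2*I*√23)
(-38839 + 30688)/(-31416 + I(Y)) = (-38839 + 30688)/(-31416 + 2*I*√23) = -8151/(-31416 + 2*I*√23)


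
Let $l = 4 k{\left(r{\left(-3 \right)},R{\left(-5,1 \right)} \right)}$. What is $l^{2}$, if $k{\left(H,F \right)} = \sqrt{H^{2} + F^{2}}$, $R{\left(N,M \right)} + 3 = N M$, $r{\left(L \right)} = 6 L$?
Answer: $6208$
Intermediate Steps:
$R{\left(N,M \right)} = -3 + M N$ ($R{\left(N,M \right)} = -3 + N M = -3 + M N$)
$k{\left(H,F \right)} = \sqrt{F^{2} + H^{2}}$
$l = 8 \sqrt{97}$ ($l = 4 \sqrt{\left(-3 + 1 \left(-5\right)\right)^{2} + \left(6 \left(-3\right)\right)^{2}} = 4 \sqrt{\left(-3 - 5\right)^{2} + \left(-18\right)^{2}} = 4 \sqrt{\left(-8\right)^{2} + 324} = 4 \sqrt{64 + 324} = 4 \sqrt{388} = 4 \cdot 2 \sqrt{97} = 8 \sqrt{97} \approx 78.791$)
$l^{2} = \left(8 \sqrt{97}\right)^{2} = 6208$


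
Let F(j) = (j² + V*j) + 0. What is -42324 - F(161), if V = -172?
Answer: -40553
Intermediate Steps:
F(j) = j² - 172*j (F(j) = (j² - 172*j) + 0 = j² - 172*j)
-42324 - F(161) = -42324 - 161*(-172 + 161) = -42324 - 161*(-11) = -42324 - 1*(-1771) = -42324 + 1771 = -40553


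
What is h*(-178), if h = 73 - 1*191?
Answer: 21004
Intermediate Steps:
h = -118 (h = 73 - 191 = -118)
h*(-178) = -118*(-178) = 21004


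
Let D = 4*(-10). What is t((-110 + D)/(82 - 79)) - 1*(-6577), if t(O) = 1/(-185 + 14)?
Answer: 1124666/171 ≈ 6577.0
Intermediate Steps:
D = -40
t(O) = -1/171 (t(O) = 1/(-171) = -1/171)
t((-110 + D)/(82 - 79)) - 1*(-6577) = -1/171 - 1*(-6577) = -1/171 + 6577 = 1124666/171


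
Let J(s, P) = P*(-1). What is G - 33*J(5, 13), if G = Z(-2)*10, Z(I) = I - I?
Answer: 429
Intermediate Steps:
J(s, P) = -P
Z(I) = 0
G = 0 (G = 0*10 = 0)
G - 33*J(5, 13) = 0 - (-33)*13 = 0 - 33*(-13) = 0 + 429 = 429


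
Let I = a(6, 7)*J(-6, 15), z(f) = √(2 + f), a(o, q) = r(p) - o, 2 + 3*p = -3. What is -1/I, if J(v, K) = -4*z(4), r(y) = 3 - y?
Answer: -√6/32 ≈ -0.076547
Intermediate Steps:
p = -5/3 (p = -⅔ + (⅓)*(-3) = -⅔ - 1 = -5/3 ≈ -1.6667)
a(o, q) = 14/3 - o (a(o, q) = (3 - 1*(-5/3)) - o = (3 + 5/3) - o = 14/3 - o)
J(v, K) = -4*√6 (J(v, K) = -4*√(2 + 4) = -4*√6)
I = 16*√6/3 (I = (14/3 - 1*6)*(-4*√6) = (14/3 - 6)*(-4*√6) = -(-16)*√6/3 = 16*√6/3 ≈ 13.064)
-1/I = -1/(16*√6/3) = -√6/32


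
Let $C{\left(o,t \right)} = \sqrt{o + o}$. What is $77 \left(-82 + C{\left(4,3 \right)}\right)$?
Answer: $-6314 + 154 \sqrt{2} \approx -6096.2$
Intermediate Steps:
$C{\left(o,t \right)} = \sqrt{2} \sqrt{o}$ ($C{\left(o,t \right)} = \sqrt{2 o} = \sqrt{2} \sqrt{o}$)
$77 \left(-82 + C{\left(4,3 \right)}\right) = 77 \left(-82 + \sqrt{2} \sqrt{4}\right) = 77 \left(-82 + \sqrt{2} \cdot 2\right) = 77 \left(-82 + 2 \sqrt{2}\right) = -6314 + 154 \sqrt{2}$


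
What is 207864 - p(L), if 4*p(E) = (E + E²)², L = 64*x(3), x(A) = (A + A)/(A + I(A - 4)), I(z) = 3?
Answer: -4118536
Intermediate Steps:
x(A) = 2*A/(3 + A) (x(A) = (A + A)/(A + 3) = (2*A)/(3 + A) = 2*A/(3 + A))
L = 64 (L = 64*(2*3/(3 + 3)) = 64*(2*3/6) = 64*(2*3*(⅙)) = 64*1 = 64)
p(E) = (E + E²)²/4
207864 - p(L) = 207864 - 64²*(1 + 64)²/4 = 207864 - 4096*65²/4 = 207864 - 4096*4225/4 = 207864 - 1*4326400 = 207864 - 4326400 = -4118536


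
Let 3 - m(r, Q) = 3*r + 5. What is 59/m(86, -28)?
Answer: -59/260 ≈ -0.22692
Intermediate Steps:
m(r, Q) = -2 - 3*r (m(r, Q) = 3 - (3*r + 5) = 3 - (5 + 3*r) = 3 + (-5 - 3*r) = -2 - 3*r)
59/m(86, -28) = 59/(-2 - 3*86) = 59/(-2 - 258) = 59/(-260) = 59*(-1/260) = -59/260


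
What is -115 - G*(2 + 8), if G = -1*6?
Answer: -55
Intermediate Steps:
G = -6
-115 - G*(2 + 8) = -115 - (-6)*(2 + 8) = -115 - (-6)*10 = -115 - 1*(-60) = -115 + 60 = -55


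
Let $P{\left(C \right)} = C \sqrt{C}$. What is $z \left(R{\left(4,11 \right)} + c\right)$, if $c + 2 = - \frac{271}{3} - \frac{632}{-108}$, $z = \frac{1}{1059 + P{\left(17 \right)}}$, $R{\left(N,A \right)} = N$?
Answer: $- \frac{786131}{10049112} + \frac{37859 \sqrt{17}}{30147336} \approx -0.073051$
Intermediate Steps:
$P{\left(C \right)} = C^{\frac{3}{2}}$
$z = \frac{1}{1059 + 17 \sqrt{17}}$ ($z = \frac{1}{1059 + 17^{\frac{3}{2}}} = \frac{1}{1059 + 17 \sqrt{17}} \approx 0.00088567$)
$c = - \frac{2335}{27}$ ($c = -2 - \left(- \frac{158}{27} + \frac{271}{3}\right) = -2 - \frac{2281}{27} = - \frac{2335}{27} \approx -86.481$)
$z \left(R{\left(4,11 \right)} + c\right) = \left(\frac{1059}{1116568} - \frac{17 \sqrt{17}}{1116568}\right) \left(4 - \frac{2335}{27}\right) = \left(\frac{1059}{1116568} - \frac{17 \sqrt{17}}{1116568}\right) \left(- \frac{2227}{27}\right) = - \frac{786131}{10049112} + \frac{37859 \sqrt{17}}{30147336}$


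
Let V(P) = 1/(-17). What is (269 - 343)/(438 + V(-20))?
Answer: -1258/7445 ≈ -0.16897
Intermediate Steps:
V(P) = -1/17
(269 - 343)/(438 + V(-20)) = (269 - 343)/(438 - 1/17) = -74/7445/17 = -74*17/7445 = -1258/7445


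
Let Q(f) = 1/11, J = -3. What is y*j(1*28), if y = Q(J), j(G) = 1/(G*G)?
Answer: 1/8624 ≈ 0.00011596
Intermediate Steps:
Q(f) = 1/11
j(G) = G**(-2)
y = 1/11 ≈ 0.090909
y*j(1*28) = 1/(11*(1*28)**2) = (1/11)/28**2 = (1/11)*(1/784) = 1/8624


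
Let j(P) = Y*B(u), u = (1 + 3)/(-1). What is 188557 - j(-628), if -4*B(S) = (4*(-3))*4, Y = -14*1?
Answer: 188725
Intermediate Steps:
u = -4 (u = 4*(-1) = -4)
Y = -14
B(S) = 12 (B(S) = -4*(-3)*4/4 = -(-3)*4 = -1/4*(-48) = 12)
j(P) = -168 (j(P) = -14*12 = -168)
188557 - j(-628) = 188557 - 1*(-168) = 188557 + 168 = 188725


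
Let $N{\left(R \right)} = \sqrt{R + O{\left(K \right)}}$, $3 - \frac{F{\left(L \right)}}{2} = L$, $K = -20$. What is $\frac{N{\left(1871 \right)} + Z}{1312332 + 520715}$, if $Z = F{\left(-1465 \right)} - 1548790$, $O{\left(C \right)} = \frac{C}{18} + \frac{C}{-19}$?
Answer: $- \frac{1545854}{1833047} + \frac{\sqrt{6078689}}{104483679} \approx -0.8433$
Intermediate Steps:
$O{\left(C \right)} = \frac{C}{342}$ ($O{\left(C \right)} = C \frac{1}{18} + C \left(- \frac{1}{19}\right) = \frac{C}{18} - \frac{C}{19} = \frac{C}{342}$)
$F{\left(L \right)} = 6 - 2 L$
$N{\left(R \right)} = \sqrt{- \frac{10}{171} + R}$ ($N{\left(R \right)} = \sqrt{R + \frac{1}{342} \left(-20\right)} = \sqrt{R - \frac{10}{171}} = \sqrt{- \frac{10}{171} + R}$)
$Z = -1545854$ ($Z = \left(6 - -2930\right) - 1548790 = \left(6 + 2930\right) - 1548790 = 2936 - 1548790 = -1545854$)
$\frac{N{\left(1871 \right)} + Z}{1312332 + 520715} = \frac{\frac{\sqrt{-190 + 3249 \cdot 1871}}{57} - 1545854}{1312332 + 520715} = \frac{\frac{\sqrt{-190 + 6078879}}{57} - 1545854}{1833047} = \left(\frac{\sqrt{6078689}}{57} - 1545854\right) \frac{1}{1833047} = \left(-1545854 + \frac{\sqrt{6078689}}{57}\right) \frac{1}{1833047} = - \frac{1545854}{1833047} + \frac{\sqrt{6078689}}{104483679}$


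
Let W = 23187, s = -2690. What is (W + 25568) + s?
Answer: 46065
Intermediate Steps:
(W + 25568) + s = (23187 + 25568) - 2690 = 48755 - 2690 = 46065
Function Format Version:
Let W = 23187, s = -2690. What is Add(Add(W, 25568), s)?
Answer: 46065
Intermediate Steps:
Add(Add(W, 25568), s) = Add(Add(23187, 25568), -2690) = Add(48755, -2690) = 46065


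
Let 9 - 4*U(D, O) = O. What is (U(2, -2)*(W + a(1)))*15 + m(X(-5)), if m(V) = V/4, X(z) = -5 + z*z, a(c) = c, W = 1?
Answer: 175/2 ≈ 87.500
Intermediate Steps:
U(D, O) = 9/4 - O/4
X(z) = -5 + z²
m(V) = V/4 (m(V) = V*(¼) = V/4)
(U(2, -2)*(W + a(1)))*15 + m(X(-5)) = ((9/4 - ¼*(-2))*(1 + 1))*15 + (-5 + (-5)²)/4 = ((9/4 + ½)*2)*15 + (-5 + 25)/4 = ((11/4)*2)*15 + (¼)*20 = (11/2)*15 + 5 = 165/2 + 5 = 175/2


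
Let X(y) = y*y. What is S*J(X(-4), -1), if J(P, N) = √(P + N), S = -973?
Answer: -973*√15 ≈ -3768.4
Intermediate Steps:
X(y) = y²
J(P, N) = √(N + P)
S*J(X(-4), -1) = -973*√(-1 + (-4)²) = -973*√(-1 + 16) = -973*√15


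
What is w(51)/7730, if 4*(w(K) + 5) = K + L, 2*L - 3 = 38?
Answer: 103/61840 ≈ 0.0016656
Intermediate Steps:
L = 41/2 (L = 3/2 + (½)*38 = 3/2 + 19 = 41/2 ≈ 20.500)
w(K) = ⅛ + K/4 (w(K) = -5 + (K + 41/2)/4 = -5 + (41/2 + K)/4 = -5 + (41/8 + K/4) = ⅛ + K/4)
w(51)/7730 = (⅛ + (¼)*51)/7730 = (⅛ + 51/4)*(1/7730) = (103/8)*(1/7730) = 103/61840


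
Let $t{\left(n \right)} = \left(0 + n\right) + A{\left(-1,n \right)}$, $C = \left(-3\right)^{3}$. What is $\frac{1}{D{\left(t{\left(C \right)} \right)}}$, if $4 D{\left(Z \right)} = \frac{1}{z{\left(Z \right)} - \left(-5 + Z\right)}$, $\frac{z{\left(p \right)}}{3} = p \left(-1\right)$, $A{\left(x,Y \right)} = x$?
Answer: $468$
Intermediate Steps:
$C = -27$
$t{\left(n \right)} = -1 + n$ ($t{\left(n \right)} = \left(0 + n\right) - 1 = n - 1 = -1 + n$)
$z{\left(p \right)} = - 3 p$ ($z{\left(p \right)} = 3 p \left(-1\right) = 3 \left(- p\right) = - 3 p$)
$D{\left(Z \right)} = \frac{1}{4 \left(5 - 4 Z\right)}$ ($D{\left(Z \right)} = \frac{1}{4 \left(- 3 Z - \left(-5 + Z\right)\right)} = \frac{1}{4 \left(5 - 4 Z\right)}$)
$\frac{1}{D{\left(t{\left(C \right)} \right)}} = \frac{1}{\left(-1\right) \frac{1}{-20 + 16 \left(-1 - 27\right)}} = \frac{1}{\left(-1\right) \frac{1}{-20 + 16 \left(-28\right)}} = \frac{1}{\left(-1\right) \frac{1}{-20 - 448}} = \frac{1}{\left(-1\right) \frac{1}{-468}} = \frac{1}{\left(-1\right) \left(- \frac{1}{468}\right)} = \frac{1}{\frac{1}{468}} = 468$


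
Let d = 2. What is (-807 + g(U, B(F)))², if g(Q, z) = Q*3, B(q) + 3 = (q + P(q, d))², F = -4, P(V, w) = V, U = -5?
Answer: 675684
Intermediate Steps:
B(q) = -3 + 4*q² (B(q) = -3 + (q + q)² = -3 + (2*q)² = -3 + 4*q²)
g(Q, z) = 3*Q
(-807 + g(U, B(F)))² = (-807 + 3*(-5))² = (-807 - 15)² = (-822)² = 675684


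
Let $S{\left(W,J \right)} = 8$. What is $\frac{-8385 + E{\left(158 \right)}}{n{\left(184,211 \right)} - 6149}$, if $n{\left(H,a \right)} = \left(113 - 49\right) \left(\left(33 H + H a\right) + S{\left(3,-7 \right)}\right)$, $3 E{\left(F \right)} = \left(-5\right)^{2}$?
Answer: $- \frac{25130}{8603121} \approx -0.002921$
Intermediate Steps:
$E{\left(F \right)} = \frac{25}{3}$ ($E{\left(F \right)} = \frac{\left(-5\right)^{2}}{3} = \frac{1}{3} \cdot 25 = \frac{25}{3}$)
$n{\left(H,a \right)} = 512 + 2112 H + 64 H a$ ($n{\left(H,a \right)} = \left(113 - 49\right) \left(\left(33 H + H a\right) + 8\right) = 64 \left(8 + 33 H + H a\right) = 512 + 2112 H + 64 H a$)
$\frac{-8385 + E{\left(158 \right)}}{n{\left(184,211 \right)} - 6149} = \frac{-8385 + \frac{25}{3}}{\left(512 + 2112 \cdot 184 + 64 \cdot 184 \cdot 211\right) - 6149} = - \frac{25130}{3 \left(\left(512 + 388608 + 2484736\right) - 6149\right)} = - \frac{25130}{3 \left(2873856 - 6149\right)} = - \frac{25130}{3 \cdot 2867707} = \left(- \frac{25130}{3}\right) \frac{1}{2867707} = - \frac{25130}{8603121}$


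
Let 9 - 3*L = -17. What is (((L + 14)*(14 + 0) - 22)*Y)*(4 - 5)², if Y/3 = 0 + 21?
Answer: 18606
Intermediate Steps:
L = 26/3 (L = 3 - ⅓*(-17) = 3 + 17/3 = 26/3 ≈ 8.6667)
Y = 63 (Y = 3*(0 + 21) = 3*21 = 63)
(((L + 14)*(14 + 0) - 22)*Y)*(4 - 5)² = (((26/3 + 14)*(14 + 0) - 22)*63)*(4 - 5)² = (((68/3)*14 - 22)*63)*(-1)² = ((952/3 - 22)*63)*1 = ((886/3)*63)*1 = 18606*1 = 18606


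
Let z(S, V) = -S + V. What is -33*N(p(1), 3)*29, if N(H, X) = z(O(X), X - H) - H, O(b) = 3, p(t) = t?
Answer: 1914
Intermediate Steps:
z(S, V) = V - S
N(H, X) = -3 + X - 2*H (N(H, X) = ((X - H) - 1*3) - H = ((X - H) - 3) - H = (-3 + X - H) - H = -3 + X - 2*H)
-33*N(p(1), 3)*29 = -33*(-3 + 3 - 2*1)*29 = -33*(-3 + 3 - 2)*29 = -33*(-2)*29 = 66*29 = 1914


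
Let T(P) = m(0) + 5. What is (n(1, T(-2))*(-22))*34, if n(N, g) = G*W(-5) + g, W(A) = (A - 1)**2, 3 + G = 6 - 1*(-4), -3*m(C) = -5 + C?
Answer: -580448/3 ≈ -1.9348e+5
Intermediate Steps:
m(C) = 5/3 - C/3 (m(C) = -(-5 + C)/3 = 5/3 - C/3)
G = 7 (G = -3 + (6 - 1*(-4)) = -3 + (6 + 4) = -3 + 10 = 7)
W(A) = (-1 + A)**2
T(P) = 20/3 (T(P) = (5/3 - 1/3*0) + 5 = (5/3 + 0) + 5 = 5/3 + 5 = 20/3)
n(N, g) = 252 + g (n(N, g) = 7*(-1 - 5)**2 + g = 7*(-6)**2 + g = 7*36 + g = 252 + g)
(n(1, T(-2))*(-22))*34 = ((252 + 20/3)*(-22))*34 = ((776/3)*(-22))*34 = -17072/3*34 = -580448/3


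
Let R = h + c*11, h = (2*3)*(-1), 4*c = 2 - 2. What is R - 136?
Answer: -142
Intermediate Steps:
c = 0 (c = (2 - 2)/4 = (¼)*0 = 0)
h = -6 (h = 6*(-1) = -6)
R = -6 (R = -6 + 0*11 = -6 + 0 = -6)
R - 136 = -6 - 136 = -142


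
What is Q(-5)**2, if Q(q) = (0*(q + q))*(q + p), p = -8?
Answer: 0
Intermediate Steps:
Q(q) = 0 (Q(q) = (0*(q + q))*(q - 8) = (0*(2*q))*(-8 + q) = 0*(-8 + q) = 0)
Q(-5)**2 = 0**2 = 0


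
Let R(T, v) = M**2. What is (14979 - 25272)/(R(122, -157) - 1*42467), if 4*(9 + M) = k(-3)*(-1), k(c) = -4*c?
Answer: 10293/42323 ≈ 0.24320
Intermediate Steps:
M = -12 (M = -9 + (-4*(-3)*(-1))/4 = -9 + (12*(-1))/4 = -9 + (1/4)*(-12) = -9 - 3 = -12)
R(T, v) = 144 (R(T, v) = (-12)**2 = 144)
(14979 - 25272)/(R(122, -157) - 1*42467) = (14979 - 25272)/(144 - 1*42467) = -10293/(144 - 42467) = -10293/(-42323) = -10293*(-1/42323) = 10293/42323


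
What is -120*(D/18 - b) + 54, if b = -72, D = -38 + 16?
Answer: -25318/3 ≈ -8439.3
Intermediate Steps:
D = -22
-120*(D/18 - b) + 54 = -120*(-22/18 - 1*(-72)) + 54 = -120*(-22*1/18 + 72) + 54 = -120*(-11/9 + 72) + 54 = -120*637/9 + 54 = -25480/3 + 54 = -25318/3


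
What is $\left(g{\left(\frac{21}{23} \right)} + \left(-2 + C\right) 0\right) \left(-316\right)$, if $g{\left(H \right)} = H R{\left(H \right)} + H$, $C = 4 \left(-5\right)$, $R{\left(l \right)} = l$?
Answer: $- \frac{291984}{529} \approx -551.96$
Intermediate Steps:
$C = -20$
$g{\left(H \right)} = H + H^{2}$ ($g{\left(H \right)} = H H + H = H^{2} + H = H + H^{2}$)
$\left(g{\left(\frac{21}{23} \right)} + \left(-2 + C\right) 0\right) \left(-316\right) = \left(\frac{21}{23} \left(1 + \frac{21}{23}\right) + \left(-2 - 20\right) 0\right) \left(-316\right) = \left(21 \cdot \frac{1}{23} \left(1 + 21 \cdot \frac{1}{23}\right) - 0\right) \left(-316\right) = \left(\frac{21 \left(1 + \frac{21}{23}\right)}{23} + 0\right) \left(-316\right) = \left(\frac{21}{23} \cdot \frac{44}{23} + 0\right) \left(-316\right) = \left(\frac{924}{529} + 0\right) \left(-316\right) = \frac{924}{529} \left(-316\right) = - \frac{291984}{529}$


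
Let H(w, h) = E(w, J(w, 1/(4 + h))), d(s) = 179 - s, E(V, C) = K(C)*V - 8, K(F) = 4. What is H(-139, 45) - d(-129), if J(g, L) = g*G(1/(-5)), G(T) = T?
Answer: -872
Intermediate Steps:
J(g, L) = -g/5 (J(g, L) = g/(-5) = g*(-⅕) = -g/5)
E(V, C) = -8 + 4*V (E(V, C) = 4*V - 8 = -8 + 4*V)
H(w, h) = -8 + 4*w
H(-139, 45) - d(-129) = (-8 + 4*(-139)) - (179 - 1*(-129)) = (-8 - 556) - (179 + 129) = -564 - 1*308 = -564 - 308 = -872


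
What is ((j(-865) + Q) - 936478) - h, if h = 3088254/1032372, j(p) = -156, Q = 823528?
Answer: -19461759281/172062 ≈ -1.1311e+5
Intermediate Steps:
h = 514709/172062 (h = 3088254*(1/1032372) = 514709/172062 ≈ 2.9914)
((j(-865) + Q) - 936478) - h = ((-156 + 823528) - 936478) - 1*514709/172062 = (823372 - 936478) - 514709/172062 = -113106 - 514709/172062 = -19461759281/172062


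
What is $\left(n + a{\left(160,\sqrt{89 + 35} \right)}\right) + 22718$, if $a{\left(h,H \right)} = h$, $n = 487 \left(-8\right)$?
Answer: $18982$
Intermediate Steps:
$n = -3896$
$\left(n + a{\left(160,\sqrt{89 + 35} \right)}\right) + 22718 = \left(-3896 + 160\right) + 22718 = -3736 + 22718 = 18982$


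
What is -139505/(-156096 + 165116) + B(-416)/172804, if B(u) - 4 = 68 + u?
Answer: -1205506245/77934604 ≈ -15.468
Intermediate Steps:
B(u) = 72 + u (B(u) = 4 + (68 + u) = 72 + u)
-139505/(-156096 + 165116) + B(-416)/172804 = -139505/(-156096 + 165116) + (72 - 416)/172804 = -139505/9020 - 344*1/172804 = -139505*1/9020 - 86/43201 = -27901/1804 - 86/43201 = -1205506245/77934604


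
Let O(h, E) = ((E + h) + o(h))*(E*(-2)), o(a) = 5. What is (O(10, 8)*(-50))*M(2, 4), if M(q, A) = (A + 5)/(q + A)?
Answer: 27600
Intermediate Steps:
M(q, A) = (5 + A)/(A + q)
O(h, E) = -2*E*(5 + E + h) (O(h, E) = ((E + h) + 5)*(E*(-2)) = (5 + E + h)*(-2*E) = -2*E*(5 + E + h))
(O(10, 8)*(-50))*M(2, 4) = (-2*8*(5 + 8 + 10)*(-50))*((5 + 4)/(4 + 2)) = (-2*8*23*(-50))*(9/6) = (-368*(-50))*((1/6)*9) = 18400*(3/2) = 27600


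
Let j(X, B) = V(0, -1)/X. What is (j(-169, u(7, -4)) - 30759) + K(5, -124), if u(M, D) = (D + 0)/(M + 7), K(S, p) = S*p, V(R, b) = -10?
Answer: -5303041/169 ≈ -31379.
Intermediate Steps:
u(M, D) = D/(7 + M)
j(X, B) = -10/X
(j(-169, u(7, -4)) - 30759) + K(5, -124) = (-10/(-169) - 30759) + 5*(-124) = (-10*(-1/169) - 30759) - 620 = (10/169 - 30759) - 620 = -5198261/169 - 620 = -5303041/169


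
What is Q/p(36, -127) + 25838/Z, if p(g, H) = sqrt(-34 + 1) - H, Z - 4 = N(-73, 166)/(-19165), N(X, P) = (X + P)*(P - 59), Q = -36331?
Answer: 7695386539507/1078150858 + 36331*I*sqrt(33)/16162 ≈ 7137.6 + 12.913*I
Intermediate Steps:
N(X, P) = (-59 + P)*(P + X) (N(X, P) = (P + X)*(-59 + P) = (-59 + P)*(P + X))
Z = 66709/19165 (Z = 4 + (166**2 - 59*166 - 59*(-73) + 166*(-73))/(-19165) = 4 + (27556 - 9794 + 4307 - 12118)*(-1/19165) = 4 + 9951*(-1/19165) = 4 - 9951/19165 = 66709/19165 ≈ 3.4808)
p(g, H) = -H + I*sqrt(33) (p(g, H) = sqrt(-33) - H = I*sqrt(33) - H = -H + I*sqrt(33))
Q/p(36, -127) + 25838/Z = -36331/(-1*(-127) + I*sqrt(33)) + 25838/(66709/19165) = -36331/(127 + I*sqrt(33)) + 25838*(19165/66709) = -36331/(127 + I*sqrt(33)) + 495185270/66709 = 495185270/66709 - 36331/(127 + I*sqrt(33))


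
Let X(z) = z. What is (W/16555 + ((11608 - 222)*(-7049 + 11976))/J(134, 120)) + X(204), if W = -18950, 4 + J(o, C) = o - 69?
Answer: 185784170536/201971 ≈ 9.1986e+5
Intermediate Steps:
J(o, C) = -73 + o (J(o, C) = -4 + (o - 69) = -4 + (-69 + o) = -73 + o)
(W/16555 + ((11608 - 222)*(-7049 + 11976))/J(134, 120)) + X(204) = (-18950/16555 + ((11608 - 222)*(-7049 + 11976))/(-73 + 134)) + 204 = (-18950*1/16555 + (11386*4927)/61) + 204 = (-3790/3311 + 56098822*(1/61)) + 204 = (-3790/3311 + 56098822/61) + 204 = 185742968452/201971 + 204 = 185784170536/201971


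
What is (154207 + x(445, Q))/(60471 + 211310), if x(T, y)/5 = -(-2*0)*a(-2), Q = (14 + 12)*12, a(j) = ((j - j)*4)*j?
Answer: 154207/271781 ≈ 0.56739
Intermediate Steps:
a(j) = 0 (a(j) = (0*4)*j = 0*j = 0)
Q = 312 (Q = 26*12 = 312)
x(T, y) = 0 (x(T, y) = 5*(-(-2*0)*0) = 5*(-0*0) = 5*(-1*0) = 5*0 = 0)
(154207 + x(445, Q))/(60471 + 211310) = (154207 + 0)/(60471 + 211310) = 154207/271781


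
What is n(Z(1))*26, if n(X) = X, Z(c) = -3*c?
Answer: -78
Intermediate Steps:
n(Z(1))*26 = -3*1*26 = -3*26 = -78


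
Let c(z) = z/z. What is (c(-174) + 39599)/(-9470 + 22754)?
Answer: 1100/369 ≈ 2.9810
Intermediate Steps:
c(z) = 1
(c(-174) + 39599)/(-9470 + 22754) = (1 + 39599)/(-9470 + 22754) = 39600/13284 = 39600*(1/13284) = 1100/369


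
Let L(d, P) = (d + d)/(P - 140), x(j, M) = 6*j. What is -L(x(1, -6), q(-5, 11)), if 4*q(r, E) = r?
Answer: 48/565 ≈ 0.084956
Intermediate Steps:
q(r, E) = r/4
L(d, P) = 2*d/(-140 + P) (L(d, P) = (2*d)/(-140 + P) = 2*d/(-140 + P))
-L(x(1, -6), q(-5, 11)) = -2*6*1/(-140 + (¼)*(-5)) = -2*6/(-140 - 5/4) = -2*6/(-565/4) = -2*6*(-4)/565 = -1*(-48/565) = 48/565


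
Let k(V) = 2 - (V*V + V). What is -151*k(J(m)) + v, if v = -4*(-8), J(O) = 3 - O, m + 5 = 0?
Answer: 10602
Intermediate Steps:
m = -5 (m = -5 + 0 = -5)
k(V) = 2 - V - V² (k(V) = 2 - (V² + V) = 2 - (V + V²) = 2 + (-V - V²) = 2 - V - V²)
v = 32
-151*k(J(m)) + v = -151*(2 - (3 - 1*(-5)) - (3 - 1*(-5))²) + 32 = -151*(2 - (3 + 5) - (3 + 5)²) + 32 = -151*(2 - 1*8 - 1*8²) + 32 = -151*(2 - 8 - 1*64) + 32 = -151*(2 - 8 - 64) + 32 = -151*(-70) + 32 = 10570 + 32 = 10602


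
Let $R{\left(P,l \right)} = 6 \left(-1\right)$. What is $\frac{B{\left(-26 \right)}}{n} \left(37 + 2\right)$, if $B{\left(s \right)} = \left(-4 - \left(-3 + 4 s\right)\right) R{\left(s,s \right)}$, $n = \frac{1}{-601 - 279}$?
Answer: $21209760$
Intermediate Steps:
$R{\left(P,l \right)} = -6$
$n = - \frac{1}{880}$ ($n = \frac{1}{-880} = - \frac{1}{880} \approx -0.0011364$)
$B{\left(s \right)} = 6 + 24 s$ ($B{\left(s \right)} = \left(-4 - \left(-3 + 4 s\right)\right) \left(-6\right) = \left(-1 - 4 s\right) \left(-6\right) = 6 + 24 s$)
$\frac{B{\left(-26 \right)}}{n} \left(37 + 2\right) = \frac{6 + 24 \left(-26\right)}{- \frac{1}{880}} \left(37 + 2\right) = \left(6 - 624\right) \left(-880\right) 39 = \left(-618\right) \left(-880\right) 39 = 543840 \cdot 39 = 21209760$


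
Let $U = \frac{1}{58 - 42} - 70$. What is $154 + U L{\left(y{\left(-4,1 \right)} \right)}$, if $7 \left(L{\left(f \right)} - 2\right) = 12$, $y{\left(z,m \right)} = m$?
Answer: $- \frac{5923}{56} \approx -105.77$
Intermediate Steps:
$L{\left(f \right)} = \frac{26}{7}$ ($L{\left(f \right)} = 2 + \frac{1}{7} \cdot 12 = 2 + \frac{12}{7} = \frac{26}{7}$)
$U = - \frac{1119}{16}$ ($U = \frac{1}{16} - 70 = - \frac{1119}{16} \approx -69.938$)
$154 + U L{\left(y{\left(-4,1 \right)} \right)} = 154 - \frac{14547}{56} = - \frac{5923}{56}$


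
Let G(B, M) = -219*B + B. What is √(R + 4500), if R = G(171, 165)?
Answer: 3*I*√3642 ≈ 181.05*I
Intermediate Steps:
G(B, M) = -218*B
R = -37278 (R = -218*171 = -37278)
√(R + 4500) = √(-37278 + 4500) = √(-32778) = 3*I*√3642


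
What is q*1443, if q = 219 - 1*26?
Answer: 278499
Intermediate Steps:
q = 193 (q = 219 - 26 = 193)
q*1443 = 193*1443 = 278499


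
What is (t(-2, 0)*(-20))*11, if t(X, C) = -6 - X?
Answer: 880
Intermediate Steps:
(t(-2, 0)*(-20))*11 = ((-6 - 1*(-2))*(-20))*11 = ((-6 + 2)*(-20))*11 = -4*(-20)*11 = 80*11 = 880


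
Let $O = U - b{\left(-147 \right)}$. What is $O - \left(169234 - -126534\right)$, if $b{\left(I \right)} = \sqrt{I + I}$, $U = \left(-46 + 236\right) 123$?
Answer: $-272398 - 7 i \sqrt{6} \approx -2.724 \cdot 10^{5} - 17.146 i$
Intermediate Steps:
$U = 23370$ ($U = 190 \cdot 123 = 23370$)
$b{\left(I \right)} = \sqrt{2} \sqrt{I}$ ($b{\left(I \right)} = \sqrt{2 I} = \sqrt{2} \sqrt{I}$)
$O = 23370 - 7 i \sqrt{6}$ ($O = 23370 - \sqrt{2} \sqrt{-147} = 23370 - \sqrt{2} \cdot 7 i \sqrt{3} = 23370 - 7 i \sqrt{6} \approx 23370.0 - 17.146 i$)
$O - \left(169234 - -126534\right) = \left(23370 - 7 i \sqrt{6}\right) - \left(169234 - -126534\right) = \left(23370 - 7 i \sqrt{6}\right) - \left(169234 + 126534\right) = \left(23370 - 7 i \sqrt{6}\right) - 295768 = -272398 - 7 i \sqrt{6}$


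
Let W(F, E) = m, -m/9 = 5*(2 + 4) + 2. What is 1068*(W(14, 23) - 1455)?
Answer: -1861524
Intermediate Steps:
m = -288 (m = -9*(5*(2 + 4) + 2) = -9*(5*6 + 2) = -9*(30 + 2) = -9*32 = -288)
W(F, E) = -288
1068*(W(14, 23) - 1455) = 1068*(-288 - 1455) = 1068*(-1743) = -1861524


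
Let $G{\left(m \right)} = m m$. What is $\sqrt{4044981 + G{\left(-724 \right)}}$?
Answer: $\sqrt{4569157} \approx 2137.6$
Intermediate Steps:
$G{\left(m \right)} = m^{2}$
$\sqrt{4044981 + G{\left(-724 \right)}} = \sqrt{4044981 + \left(-724\right)^{2}} = \sqrt{4044981 + 524176} = \sqrt{4569157}$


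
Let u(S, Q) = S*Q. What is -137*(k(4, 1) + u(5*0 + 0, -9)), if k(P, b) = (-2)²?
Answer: -548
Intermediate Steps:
k(P, b) = 4
u(S, Q) = Q*S
-137*(k(4, 1) + u(5*0 + 0, -9)) = -137*(4 - 9*(5*0 + 0)) = -137*(4 - 9*(0 + 0)) = -137*(4 - 9*0) = -137*(4 + 0) = -137*4 = -548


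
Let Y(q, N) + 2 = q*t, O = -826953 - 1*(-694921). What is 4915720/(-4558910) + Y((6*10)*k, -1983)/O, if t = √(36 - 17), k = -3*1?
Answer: -32451161261/30096100256 + 45*√19/33008 ≈ -1.0723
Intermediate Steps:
O = -132032 (O = -826953 + 694921 = -132032)
k = -3
t = √19 ≈ 4.3589
Y(q, N) = -2 + q*√19
4915720/(-4558910) + Y((6*10)*k, -1983)/O = 4915720/(-4558910) + (-2 + ((6*10)*(-3))*√19)/(-132032) = 4915720*(-1/4558910) + (-2 + (60*(-3))*√19)*(-1/132032) = -491572/455891 + (-2 - 180*√19)*(-1/132032) = -491572/455891 + (1/66016 + 45*√19/33008) = -32451161261/30096100256 + 45*√19/33008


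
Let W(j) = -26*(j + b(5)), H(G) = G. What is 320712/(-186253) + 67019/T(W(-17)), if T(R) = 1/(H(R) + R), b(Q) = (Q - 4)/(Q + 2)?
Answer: 76592555210768/1303771 ≈ 5.8747e+7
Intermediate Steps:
b(Q) = (-4 + Q)/(2 + Q)
W(j) = -26/7 - 26*j (W(j) = -26*(j + (-4 + 5)/(2 + 5)) = -26*(j + 1/7) = -26*(j + (⅐)*1) = -26*(j + ⅐) = -26*(⅐ + j) = -26/7 - 26*j)
T(R) = 1/(2*R) (T(R) = 1/(R + R) = 1/(2*R))
320712/(-186253) + 67019/T(W(-17)) = 320712/(-186253) + 67019/((1/(2*(-26/7 - 26*(-17))))) = 320712*(-1/186253) + 67019/((1/(2*(-26/7 + 442)))) = -320712/186253 + 67019/((1/(2*(3068/7)))) = -320712/186253 + 67019/(((½)*(7/3068))) = -320712/186253 + 67019/(7/6136) = -320712/186253 + 67019*(6136/7) = -320712/186253 + 411228584/7 = 76592555210768/1303771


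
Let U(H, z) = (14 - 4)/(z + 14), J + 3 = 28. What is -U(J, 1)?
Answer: -2/3 ≈ -0.66667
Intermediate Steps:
J = 25 (J = -3 + 28 = 25)
U(H, z) = 10/(14 + z)
-U(J, 1) = -10/(14 + 1) = -10/15 = -1*2/3 = -2/3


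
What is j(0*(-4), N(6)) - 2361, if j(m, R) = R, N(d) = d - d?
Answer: -2361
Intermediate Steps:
N(d) = 0
j(0*(-4), N(6)) - 2361 = 0 - 2361 = -2361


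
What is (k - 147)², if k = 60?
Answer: 7569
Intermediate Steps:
(k - 147)² = (60 - 147)² = (-87)² = 7569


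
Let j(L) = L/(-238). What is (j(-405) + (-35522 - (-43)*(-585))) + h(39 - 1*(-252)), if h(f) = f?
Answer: -14371463/238 ≈ -60384.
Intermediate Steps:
j(L) = -L/238 (j(L) = L*(-1/238) = -L/238)
(j(-405) + (-35522 - (-43)*(-585))) + h(39 - 1*(-252)) = (-1/238*(-405) + (-35522 - (-43)*(-585))) + (39 - 1*(-252)) = (405/238 + (-35522 - 1*25155)) + (39 + 252) = (405/238 + (-35522 - 25155)) + 291 = (405/238 - 60677) + 291 = -14440721/238 + 291 = -14371463/238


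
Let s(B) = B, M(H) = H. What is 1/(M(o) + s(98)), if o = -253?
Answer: -1/155 ≈ -0.0064516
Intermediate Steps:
1/(M(o) + s(98)) = 1/(-253 + 98) = 1/(-155) = -1/155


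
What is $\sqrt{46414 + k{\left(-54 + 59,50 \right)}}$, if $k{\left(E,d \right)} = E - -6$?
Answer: $5 \sqrt{1857} \approx 215.46$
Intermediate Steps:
$k{\left(E,d \right)} = 6 + E$ ($k{\left(E,d \right)} = E + 6 = 6 + E$)
$\sqrt{46414 + k{\left(-54 + 59,50 \right)}} = \sqrt{46414 + \left(6 + \left(-54 + 59\right)\right)} = \sqrt{46414 + \left(6 + 5\right)} = \sqrt{46414 + 11} = \sqrt{46425} = 5 \sqrt{1857}$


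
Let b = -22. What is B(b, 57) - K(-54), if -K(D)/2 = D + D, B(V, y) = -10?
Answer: -226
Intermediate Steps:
K(D) = -4*D (K(D) = -2*(D + D) = -4*D)
B(b, 57) - K(-54) = -10 - (-4)*(-54) = -10 - 1*216 = -10 - 216 = -226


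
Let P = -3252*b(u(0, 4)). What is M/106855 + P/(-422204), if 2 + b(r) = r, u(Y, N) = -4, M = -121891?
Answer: -1912422233/1611236015 ≈ -1.1869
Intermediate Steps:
b(r) = -2 + r
P = 19512 (P = -3252*(-2 - 4) = -3252*(-6) = 19512)
M/106855 + P/(-422204) = -121891/106855 + 19512/(-422204) = -121891*1/106855 + 19512*(-1/422204) = -17413/15265 - 4878/105551 = -1912422233/1611236015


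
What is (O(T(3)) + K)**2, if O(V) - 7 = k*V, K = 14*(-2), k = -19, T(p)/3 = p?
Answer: 36864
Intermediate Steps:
T(p) = 3*p
K = -28
O(V) = 7 - 19*V
(O(T(3)) + K)**2 = ((7 - 57*3) - 28)**2 = ((7 - 19*9) - 28)**2 = ((7 - 171) - 28)**2 = (-164 - 28)**2 = (-192)**2 = 36864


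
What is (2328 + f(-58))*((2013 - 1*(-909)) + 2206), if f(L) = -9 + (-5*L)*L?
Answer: -74361128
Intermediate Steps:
f(L) = -9 - 5*L²
(2328 + f(-58))*((2013 - 1*(-909)) + 2206) = (2328 + (-9 - 5*(-58)²))*((2013 - 1*(-909)) + 2206) = (2328 + (-9 - 5*3364))*((2013 + 909) + 2206) = (2328 + (-9 - 16820))*(2922 + 2206) = (2328 - 16829)*5128 = -14501*5128 = -74361128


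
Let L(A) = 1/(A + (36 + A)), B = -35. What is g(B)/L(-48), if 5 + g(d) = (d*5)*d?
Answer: -367200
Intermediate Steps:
L(A) = 1/(36 + 2*A)
g(d) = -5 + 5*d² (g(d) = -5 + (d*5)*d = -5 + (5*d)*d = -5 + 5*d²)
g(B)/L(-48) = (-5 + 5*(-35)²)/((1/(2*(18 - 48)))) = (-5 + 5*1225)/(((½)/(-30))) = (-5 + 6125)/(((½)*(-1/30))) = 6120/(-1/60) = 6120*(-60) = -367200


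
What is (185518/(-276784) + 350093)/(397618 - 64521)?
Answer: 48449977697/46097960024 ≈ 1.0510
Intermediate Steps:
(185518/(-276784) + 350093)/(397618 - 64521) = (185518*(-1/276784) + 350093)/333097 = (-92759/138392 + 350093)*(1/333097) = (48449977697/138392)*(1/333097) = 48449977697/46097960024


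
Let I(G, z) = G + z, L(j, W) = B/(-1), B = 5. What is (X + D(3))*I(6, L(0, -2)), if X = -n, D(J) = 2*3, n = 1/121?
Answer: 725/121 ≈ 5.9917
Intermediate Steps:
n = 1/121 ≈ 0.0082645
L(j, W) = -5 (L(j, W) = 5/(-1) = 5*(-1) = -5)
D(J) = 6
X = -1/121 (X = -1*1/121 = -1/121 ≈ -0.0082645)
(X + D(3))*I(6, L(0, -2)) = (-1/121 + 6)*(6 - 5) = (725/121)*1 = 725/121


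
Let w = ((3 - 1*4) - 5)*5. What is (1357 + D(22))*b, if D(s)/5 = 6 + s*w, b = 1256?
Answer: -2402728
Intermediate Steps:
w = -30 (w = ((3 - 4) - 5)*5 = (-1 - 5)*5 = -6*5 = -30)
D(s) = 30 - 150*s (D(s) = 5*(6 + s*(-30)) = 5*(6 - 30*s) = 30 - 150*s)
(1357 + D(22))*b = (1357 + (30 - 150*22))*1256 = (1357 + (30 - 3300))*1256 = (1357 - 3270)*1256 = -1913*1256 = -2402728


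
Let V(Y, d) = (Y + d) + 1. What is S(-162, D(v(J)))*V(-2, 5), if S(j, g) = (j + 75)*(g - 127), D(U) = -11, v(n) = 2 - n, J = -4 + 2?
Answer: 48024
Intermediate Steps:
V(Y, d) = 1 + Y + d
J = -2
S(j, g) = (-127 + g)*(75 + j) (S(j, g) = (75 + j)*(-127 + g) = (-127 + g)*(75 + j))
S(-162, D(v(J)))*V(-2, 5) = (-9525 - 127*(-162) + 75*(-11) - 11*(-162))*(1 - 2 + 5) = (-9525 + 20574 - 825 + 1782)*4 = 12006*4 = 48024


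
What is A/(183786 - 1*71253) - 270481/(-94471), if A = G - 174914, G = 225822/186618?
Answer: 432762544855564/330659260152429 ≈ 1.3088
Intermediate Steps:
G = 37637/31103 (G = 225822*(1/186618) = 37637/31103 ≈ 1.2101)
A = -5440312505/31103 (A = 37637/31103 - 174914 = -5440312505/31103 ≈ -1.7491e+5)
A/(183786 - 1*71253) - 270481/(-94471) = -5440312505/(31103*(183786 - 1*71253)) - 270481/(-94471) = -5440312505/(31103*(183786 - 71253)) - 270481*(-1/94471) = -5440312505/31103/112533 + 270481/94471 = -5440312505/31103*1/112533 + 270481/94471 = -5440312505/3500113899 + 270481/94471 = 432762544855564/330659260152429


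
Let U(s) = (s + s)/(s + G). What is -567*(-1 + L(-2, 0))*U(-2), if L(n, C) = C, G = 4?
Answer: -1134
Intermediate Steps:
U(s) = 2*s/(4 + s) (U(s) = (s + s)/(s + 4) = (2*s)/(4 + s) = 2*s/(4 + s))
-567*(-1 + L(-2, 0))*U(-2) = -567*(-1 + 0)*2*(-2)/(4 - 2) = -(-567)*2*(-2)/2 = -(-567)*2*(-2)*(½) = -(-567)*(-2) = -567*2 = -1134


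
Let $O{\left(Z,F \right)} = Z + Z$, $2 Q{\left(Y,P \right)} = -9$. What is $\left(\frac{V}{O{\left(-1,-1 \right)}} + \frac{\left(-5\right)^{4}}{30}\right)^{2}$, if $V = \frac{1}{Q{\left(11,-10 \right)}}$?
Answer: $\frac{142129}{324} \approx 438.67$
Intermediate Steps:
$Q{\left(Y,P \right)} = - \frac{9}{2}$ ($Q{\left(Y,P \right)} = \frac{1}{2} \left(-9\right) = - \frac{9}{2}$)
$O{\left(Z,F \right)} = 2 Z$
$V = - \frac{2}{9}$ ($V = \frac{1}{- \frac{9}{2}} = - \frac{2}{9} \approx -0.22222$)
$\left(\frac{V}{O{\left(-1,-1 \right)}} + \frac{\left(-5\right)^{4}}{30}\right)^{2} = \left(- \frac{2}{9 \cdot 2 \left(-1\right)} + \frac{\left(-5\right)^{4}}{30}\right)^{2} = \left(- \frac{2}{9 \left(-2\right)} + 625 \cdot \frac{1}{30}\right)^{2} = \left(\left(- \frac{2}{9}\right) \left(- \frac{1}{2}\right) + \frac{125}{6}\right)^{2} = \left(\frac{1}{9} + \frac{125}{6}\right)^{2} = \left(\frac{377}{18}\right)^{2} = \frac{142129}{324}$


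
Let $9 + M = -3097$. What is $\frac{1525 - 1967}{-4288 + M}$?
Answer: $\frac{221}{3697} \approx 0.059778$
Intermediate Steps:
$M = -3106$ ($M = -9 - 3097 = -3106$)
$\frac{1525 - 1967}{-4288 + M} = \frac{1525 - 1967}{-4288 - 3106} = - \frac{442}{-7394} = \left(-442\right) \left(- \frac{1}{7394}\right) = \frac{221}{3697}$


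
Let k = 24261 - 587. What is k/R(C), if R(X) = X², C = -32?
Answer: 11837/512 ≈ 23.119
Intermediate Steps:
k = 23674
k/R(C) = 23674/((-32)²) = 23674/1024 = 23674*(1/1024) = 11837/512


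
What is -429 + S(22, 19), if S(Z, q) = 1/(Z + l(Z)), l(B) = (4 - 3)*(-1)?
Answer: -9008/21 ≈ -428.95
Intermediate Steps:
l(B) = -1 (l(B) = 1*(-1) = -1)
S(Z, q) = 1/(-1 + Z) (S(Z, q) = 1/(Z - 1) = 1/(-1 + Z))
-429 + S(22, 19) = -429 + 1/(-1 + 22) = -429 + 1/21 = -9008/21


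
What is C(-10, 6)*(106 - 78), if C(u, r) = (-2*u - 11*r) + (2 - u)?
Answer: -952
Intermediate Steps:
C(u, r) = 2 - 11*r - 3*u (C(u, r) = (-11*r - 2*u) + (2 - u) = 2 - 11*r - 3*u)
C(-10, 6)*(106 - 78) = (2 - 11*6 - 3*(-10))*(106 - 78) = (2 - 66 + 30)*28 = -34*28 = -952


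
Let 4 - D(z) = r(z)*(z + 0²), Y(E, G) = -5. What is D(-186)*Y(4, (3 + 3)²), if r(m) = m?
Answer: 172960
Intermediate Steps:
D(z) = 4 - z² (D(z) = 4 - z*(z + 0²) = 4 - z*(z + 0) = 4 - z*z = 4 - z²)
D(-186)*Y(4, (3 + 3)²) = (4 - 1*(-186)²)*(-5) = (4 - 1*34596)*(-5) = (4 - 34596)*(-5) = -34592*(-5) = 172960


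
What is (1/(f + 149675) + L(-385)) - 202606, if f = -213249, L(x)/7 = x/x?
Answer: -12880028827/63574 ≈ -2.0260e+5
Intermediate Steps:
L(x) = 7 (L(x) = 7*(x/x) = 7*1 = 7)
(1/(f + 149675) + L(-385)) - 202606 = (1/(-213249 + 149675) + 7) - 202606 = (1/(-63574) + 7) - 202606 = (-1/63574 + 7) - 202606 = 445017/63574 - 202606 = -12880028827/63574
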